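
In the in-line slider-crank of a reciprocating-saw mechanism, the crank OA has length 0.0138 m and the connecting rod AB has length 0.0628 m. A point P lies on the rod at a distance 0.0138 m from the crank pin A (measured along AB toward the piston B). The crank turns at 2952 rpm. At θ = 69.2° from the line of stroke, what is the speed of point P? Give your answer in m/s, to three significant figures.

ω = 309.1 rad/s.  Crank-pin speed |V_A| = rω = 4.266 m/s, perpendicular to OA.
Rod angle: sinφ = −(r/L) sinθ ⇒ φ = -11.854°; ω_rod = −rω cosθ/√(L²−r²sin²θ) = -24.648 rad/s.
V_P = V_A + ω_rod × AP, with AP = 0.0138 m along the rod.
Components: V_Px = −rω sinθ − a·ω_rod·sinφ = -4.0579 m/s;  V_Py = rω cosθ + a·ω_rod·cosφ = +1.182 m/s.
|V_P| = √(V_Px² + V_Py²) = 4.2265 m/s.

4.23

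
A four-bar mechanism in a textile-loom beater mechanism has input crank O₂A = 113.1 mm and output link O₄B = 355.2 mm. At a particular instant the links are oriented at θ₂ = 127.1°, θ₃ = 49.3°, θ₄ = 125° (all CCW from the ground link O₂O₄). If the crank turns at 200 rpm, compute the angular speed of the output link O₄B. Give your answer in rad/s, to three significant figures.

6.73

ω₂ = 20.94 rad/s (from 200 rpm).
Differentiating the loop-closure r₂e^{iθ₂}+r₃e^{iθ₃}=r₁+r₄e^{iθ₄} gives r₂ω₂e^{iθ₂}+r₃ω₃e^{iθ₃}=r₄ω₄e^{iθ₄}.
Eliminating the other unknown: ω₄ = r₂ω₂ sin(θ₂−θ₃) / [r₄ sin(θ₄−θ₃)].
Numerator sine = +0.97742; denominator sine = +0.96902.
Result = 0.1131·20.94·(+0.97742) / (0.3552·(+0.96902)) = +6.7266 rad/s; magnitude 6.7266 rad/s.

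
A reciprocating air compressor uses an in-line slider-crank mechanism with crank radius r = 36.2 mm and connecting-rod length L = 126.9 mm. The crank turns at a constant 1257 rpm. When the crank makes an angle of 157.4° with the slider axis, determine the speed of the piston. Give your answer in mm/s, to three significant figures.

ω = 2π·1257/60 = 131.6 rad/s
For an in-line slider-crank, x = r cosθ + √(L² − r² sin²θ), so v = −rω sinθ·[1 + r cosθ/√(L² − r² sin²θ)].
With r = 0.0362 m, L = 0.1269 m, θ = 157.4°: √(L² − r² sin²θ) = 0.12614 m.
v = −0.0362·131.6·0.38430·[1 + 0.0362·-0.92321/0.12614] = -1.346 m/s.
|v| = 1.346 m/s = 1346 mm/s.

1350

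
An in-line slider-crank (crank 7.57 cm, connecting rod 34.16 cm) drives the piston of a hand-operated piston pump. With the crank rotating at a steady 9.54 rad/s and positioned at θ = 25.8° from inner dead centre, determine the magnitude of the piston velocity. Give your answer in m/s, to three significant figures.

ω = 9.54 rad/s
For an in-line slider-crank, x = r cosθ + √(L² − r² sin²θ), so v = −rω sinθ·[1 + r cosθ/√(L² − r² sin²θ)].
With r = 0.0757 m, L = 0.3416 m, θ = 25.8°: √(L² − r² sin²θ) = 0.34001 m.
v = −0.0757·9.54·0.43523·[1 + 0.0757·0.90032/0.34001] = -0.37732 m/s.
|v| = 0.37732 m/s.

0.377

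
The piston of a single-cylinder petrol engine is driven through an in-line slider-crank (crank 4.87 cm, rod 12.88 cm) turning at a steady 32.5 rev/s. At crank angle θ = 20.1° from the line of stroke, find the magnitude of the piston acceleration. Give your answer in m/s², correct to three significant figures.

ω = 2π·32.5 = 204.2 rad/s
x(θ) = r cosθ + √(L² − r² sin²θ); with ω constant, a = ω²·d²x/dθ².
d²x/dθ² = −r cosθ − r²(cos2θ)/√u − r⁴ sin²2θ/(4u^{3/2}),  u = L² − r² sin²θ = 0.0163093 m².
Substituting r = 0.0487 m, L = 0.1288 m, θ = 20.1°: d²x/dθ² = -0.0602 m.
a = ω²·d²x/dθ² = (204.2)²·(-0.0602) = -2510.3 m/s²;  |a| = 2510.3 m/s².

2510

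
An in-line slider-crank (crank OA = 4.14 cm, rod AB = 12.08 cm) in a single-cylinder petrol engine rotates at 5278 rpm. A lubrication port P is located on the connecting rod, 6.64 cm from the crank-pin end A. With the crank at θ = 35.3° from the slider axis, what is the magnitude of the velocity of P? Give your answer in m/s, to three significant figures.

ω = 552.7 rad/s.  Crank-pin speed |V_A| = rω = 22.882 m/s, perpendicular to OA.
Rod angle: sinφ = −(r/L) sinθ ⇒ φ = -11.422°; ω_rod = −rω cosθ/√(L²−r²sin²θ) = -157.72 rad/s.
V_P = V_A + ω_rod × AP, with AP = 0.0664 m along the rod.
Components: V_Px = −rω sinθ − a·ω_rod·sinφ = -15.297 m/s;  V_Py = rω cosθ + a·ω_rod·cosφ = +8.41 m/s.
|V_P| = √(V_Px² + V_Py²) = 17.456 m/s.

17.5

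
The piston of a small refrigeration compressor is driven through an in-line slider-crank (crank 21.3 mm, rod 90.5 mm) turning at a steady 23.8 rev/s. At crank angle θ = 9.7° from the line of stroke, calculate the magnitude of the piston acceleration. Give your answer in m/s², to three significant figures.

ω = 2π·23.8 = 149.5 rad/s
x(θ) = r cosθ + √(L² − r² sin²θ); with ω constant, a = ω²·d²x/dθ².
d²x/dθ² = −r cosθ − r²(cos2θ)/√u − r⁴ sin²2θ/(4u^{3/2}),  u = L² − r² sin²θ = 0.00817737 m².
Substituting r = 0.0213 m, L = 0.0905 m, θ = 9.7°: d²x/dθ² = -0.025735 m.
a = ω²·d²x/dθ² = (149.5)²·(-0.025735) = -575.5 m/s²;  |a| = 575.5 m/s².

575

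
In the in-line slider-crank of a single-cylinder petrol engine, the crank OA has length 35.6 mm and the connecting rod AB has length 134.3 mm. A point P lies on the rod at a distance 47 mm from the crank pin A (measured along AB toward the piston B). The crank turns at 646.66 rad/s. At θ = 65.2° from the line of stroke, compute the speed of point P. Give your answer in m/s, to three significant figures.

22.6

ω = 646.7 rad/s.  Crank-pin speed |V_A| = rω = 23.021 m/s, perpendicular to OA.
Rod angle: sinφ = −(r/L) sinθ ⇒ φ = -13.924°; ω_rod = −rω cosθ/√(L²−r²sin²θ) = -74.077 rad/s.
V_P = V_A + ω_rod × AP, with AP = 0.047 m along the rod.
Components: V_Px = −rω sinθ − a·ω_rod·sinφ = -21.736 m/s;  V_Py = rω cosθ + a·ω_rod·cosφ = +6.2769 m/s.
|V_P| = √(V_Px² + V_Py²) = 22.624 m/s.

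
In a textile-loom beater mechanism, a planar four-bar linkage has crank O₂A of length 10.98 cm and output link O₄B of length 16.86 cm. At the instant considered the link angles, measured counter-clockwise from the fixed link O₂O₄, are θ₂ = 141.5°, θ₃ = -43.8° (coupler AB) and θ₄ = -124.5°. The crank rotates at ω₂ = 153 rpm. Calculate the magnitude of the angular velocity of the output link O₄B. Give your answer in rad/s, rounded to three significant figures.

0.977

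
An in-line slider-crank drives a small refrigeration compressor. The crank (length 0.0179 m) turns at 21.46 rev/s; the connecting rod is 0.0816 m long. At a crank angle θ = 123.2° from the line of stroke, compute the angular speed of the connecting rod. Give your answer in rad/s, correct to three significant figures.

ω = 134.8 rad/s (converted from 21.46 rev/s).
The rod makes angle φ with the slider axis where L sinφ = r sinθ; differentiating, L cosφ·φ̇ = r ω cosθ.
L cosφ = √(L² − r² sin²θ) = 0.080214 m.
|ω_rod| = r ω |cosθ| / √(L² − r² sin²θ) = 0.0179·134.8·0.54756/0.080214 = 16.476 rad/s.

16.5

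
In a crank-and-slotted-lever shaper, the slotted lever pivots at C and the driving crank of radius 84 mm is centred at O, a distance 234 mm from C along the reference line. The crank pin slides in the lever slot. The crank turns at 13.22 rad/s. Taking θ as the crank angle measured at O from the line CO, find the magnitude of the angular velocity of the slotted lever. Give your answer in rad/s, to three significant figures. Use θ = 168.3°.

6.91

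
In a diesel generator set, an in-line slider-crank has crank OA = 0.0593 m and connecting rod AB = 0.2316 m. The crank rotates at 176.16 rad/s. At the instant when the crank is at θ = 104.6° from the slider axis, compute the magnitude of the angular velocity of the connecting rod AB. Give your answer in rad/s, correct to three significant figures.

11.7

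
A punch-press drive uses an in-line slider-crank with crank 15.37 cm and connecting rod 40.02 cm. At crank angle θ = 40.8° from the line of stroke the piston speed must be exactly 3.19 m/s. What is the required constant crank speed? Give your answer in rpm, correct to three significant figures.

233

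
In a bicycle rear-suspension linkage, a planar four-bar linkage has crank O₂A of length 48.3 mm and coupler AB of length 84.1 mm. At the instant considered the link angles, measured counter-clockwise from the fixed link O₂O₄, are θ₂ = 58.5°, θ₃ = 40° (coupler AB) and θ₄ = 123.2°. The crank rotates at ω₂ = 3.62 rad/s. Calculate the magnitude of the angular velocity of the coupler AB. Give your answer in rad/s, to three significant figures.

1.89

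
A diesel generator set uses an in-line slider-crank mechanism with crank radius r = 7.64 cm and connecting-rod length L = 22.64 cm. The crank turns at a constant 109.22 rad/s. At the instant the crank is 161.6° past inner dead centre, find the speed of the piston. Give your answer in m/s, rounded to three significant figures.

1.79

ω = 109.2 rad/s
For an in-line slider-crank, x = r cosθ + √(L² − r² sin²θ), so v = −rω sinθ·[1 + r cosθ/√(L² − r² sin²θ)].
With r = 0.0764 m, L = 0.2264 m, θ = 161.6°: √(L² − r² sin²θ) = 0.22511 m.
v = −0.0764·109.2·0.31565·[1 + 0.0764·-0.94888/0.22511] = -1.7857 m/s.
|v| = 1.7857 m/s.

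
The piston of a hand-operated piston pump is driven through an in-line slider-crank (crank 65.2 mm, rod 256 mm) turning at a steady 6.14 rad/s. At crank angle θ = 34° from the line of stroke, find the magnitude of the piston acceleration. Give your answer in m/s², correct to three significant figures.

2.28

ω = 6.14 rad/s
x(θ) = r cosθ + √(L² − r² sin²θ); with ω constant, a = ω²·d²x/dθ².
d²x/dθ² = −r cosθ − r²(cos2θ)/√u − r⁴ sin²2θ/(4u^{3/2}),  u = L² − r² sin²θ = 0.0642067 m².
Substituting r = 0.0652 m, L = 0.256 m, θ = 34°: d²x/dθ² = -0.060577 m.
a = ω²·d²x/dθ² = (6.14)²·(-0.060577) = -2.2837 m/s²;  |a| = 2.2837 m/s².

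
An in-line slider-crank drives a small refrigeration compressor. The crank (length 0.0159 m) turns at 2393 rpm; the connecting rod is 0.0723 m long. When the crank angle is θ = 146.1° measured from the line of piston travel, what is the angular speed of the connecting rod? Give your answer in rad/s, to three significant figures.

ω = 250.6 rad/s (converted from 2393 rpm).
The rod makes angle φ with the slider axis where L sinφ = r sinθ; differentiating, L cosφ·φ̇ = r ω cosθ.
L cosφ = √(L² − r² sin²θ) = 0.071754 m.
|ω_rod| = r ω |cosθ| / √(L² − r² sin²θ) = 0.0159·250.6·0.83001/0.071754 = 46.09 rad/s.

46.1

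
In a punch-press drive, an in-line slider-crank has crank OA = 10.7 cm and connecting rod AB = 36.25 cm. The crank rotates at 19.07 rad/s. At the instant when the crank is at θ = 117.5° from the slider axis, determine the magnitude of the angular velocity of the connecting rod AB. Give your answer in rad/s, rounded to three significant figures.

ω = 19.07 rad/s
The rod makes angle φ with the slider axis where L sinφ = r sinθ; differentiating, L cosφ·φ̇ = r ω cosθ.
L cosφ = √(L² − r² sin²θ) = 0.34985 m.
|ω_rod| = r ω |cosθ| / √(L² − r² sin²θ) = 0.107·19.07·0.46175/0.34985 = 2.6931 rad/s.

2.69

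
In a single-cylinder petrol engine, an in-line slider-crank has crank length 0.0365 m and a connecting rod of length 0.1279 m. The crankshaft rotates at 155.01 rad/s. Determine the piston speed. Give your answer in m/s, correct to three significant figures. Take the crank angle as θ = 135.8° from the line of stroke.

ω = 155 rad/s
For an in-line slider-crank, x = r cosθ + √(L² − r² sin²θ), so v = −rω sinθ·[1 + r cosθ/√(L² − r² sin²θ)].
With r = 0.0365 m, L = 0.1279 m, θ = 135.8°: √(L² − r² sin²θ) = 0.12534 m.
v = −0.0365·155·0.69717·[1 + 0.0365·-0.71691/0.12534] = -3.121 m/s.
|v| = 3.121 m/s.

3.12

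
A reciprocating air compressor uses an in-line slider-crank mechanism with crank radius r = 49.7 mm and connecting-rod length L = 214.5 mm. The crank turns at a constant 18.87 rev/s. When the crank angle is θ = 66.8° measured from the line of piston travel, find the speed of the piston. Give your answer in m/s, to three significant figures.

5.92

ω = 2π·18.9 = 118.6 rad/s
For an in-line slider-crank, x = r cosθ + √(L² − r² sin²θ), so v = −rω sinθ·[1 + r cosθ/√(L² − r² sin²θ)].
With r = 0.0497 m, L = 0.2145 m, θ = 66.8°: √(L² − r² sin²θ) = 0.20958 m.
v = −0.0497·118.6·0.91914·[1 + 0.0497·0.39394/0.20958] = -5.9221 m/s.
|v| = 5.9221 m/s.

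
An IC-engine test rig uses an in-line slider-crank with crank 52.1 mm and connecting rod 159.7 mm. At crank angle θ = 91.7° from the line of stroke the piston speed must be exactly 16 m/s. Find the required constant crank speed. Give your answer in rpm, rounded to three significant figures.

For an in-line slider-crank, |v_piston| = rω|sinθ|·[1 + r cosθ/√(L² − r² sin²θ)].
With r = 0.0521 m, L = 0.1597 m, θ = 91.7°: the bracketed kinematic factor |dx/dθ| = 0.051544 m.
ω = v/|dx/dθ| = 16/0.051544 = 310.41 rad/s.
N = 60ω/(2π) = 2964.2 rpm.

2960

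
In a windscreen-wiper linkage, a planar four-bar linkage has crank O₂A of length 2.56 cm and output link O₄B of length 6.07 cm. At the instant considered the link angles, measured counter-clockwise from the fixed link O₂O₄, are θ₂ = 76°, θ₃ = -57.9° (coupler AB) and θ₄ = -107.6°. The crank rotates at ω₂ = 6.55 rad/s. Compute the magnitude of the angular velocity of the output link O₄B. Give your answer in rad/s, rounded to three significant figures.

2.61

ω₂ = 6.55 rad/s
Differentiating the loop-closure r₂e^{iθ₂}+r₃e^{iθ₃}=r₁+r₄e^{iθ₄} gives r₂ω₂e^{iθ₂}+r₃ω₃e^{iθ₃}=r₄ω₄e^{iθ₄}.
Eliminating the other unknown: ω₄ = r₂ω₂ sin(θ₂−θ₃) / [r₄ sin(θ₄−θ₃)].
Numerator sine = +0.72055; denominator sine = -0.76267.
Result = 0.0256·6.55·(+0.72055) / (0.0607·(-0.76267)) = -2.6099 rad/s; magnitude 2.6099 rad/s.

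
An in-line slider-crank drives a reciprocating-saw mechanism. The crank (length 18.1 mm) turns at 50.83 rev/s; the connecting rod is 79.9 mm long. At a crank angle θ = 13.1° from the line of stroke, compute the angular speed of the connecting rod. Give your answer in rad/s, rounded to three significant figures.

ω = 319.4 rad/s (converted from 50.83 rev/s).
The rod makes angle φ with the slider axis where L sinφ = r sinθ; differentiating, L cosφ·φ̇ = r ω cosθ.
L cosφ = √(L² − r² sin²θ) = 0.079795 m.
|ω_rod| = r ω |cosθ| / √(L² − r² sin²θ) = 0.0181·319.4·0.97398/0.079795 = 70.559 rad/s.

70.6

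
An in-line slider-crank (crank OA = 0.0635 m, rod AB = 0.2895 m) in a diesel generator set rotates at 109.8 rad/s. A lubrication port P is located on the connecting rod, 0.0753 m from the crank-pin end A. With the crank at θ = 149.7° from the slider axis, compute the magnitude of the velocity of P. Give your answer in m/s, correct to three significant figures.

ω = 109.8 rad/s.  Crank-pin speed |V_A| = rω = 6.9723 m/s, perpendicular to OA.
Rod angle: sinφ = −(r/L) sinθ ⇒ φ = -6.354°; ω_rod = −rω cosθ/√(L²−r²sin²θ) = +20.922 rad/s.
V_P = V_A + ω_rod × AP, with AP = 0.0753 m along the rod.
Components: V_Px = −rω sinθ − a·ω_rod·sinφ = -3.3434 m/s;  V_Py = rω cosθ + a·ω_rod·cosφ = -4.4541 m/s.
|V_P| = √(V_Px² + V_Py²) = 5.5693 m/s.

5.57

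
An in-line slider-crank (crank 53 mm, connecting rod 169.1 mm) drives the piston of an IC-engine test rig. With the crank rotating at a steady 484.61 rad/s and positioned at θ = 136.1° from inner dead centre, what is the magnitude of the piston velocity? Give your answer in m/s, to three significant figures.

ω = 484.6 rad/s
For an in-line slider-crank, x = r cosθ + √(L² − r² sin²θ), so v = −rω sinθ·[1 + r cosθ/√(L² − r² sin²θ)].
With r = 0.053 m, L = 0.1691 m, θ = 136.1°: √(L² − r² sin²θ) = 0.16506 m.
v = −0.053·484.6·0.69340·[1 + 0.053·-0.72055/0.16506] = -13.689 m/s.
|v| = 13.689 m/s.

13.7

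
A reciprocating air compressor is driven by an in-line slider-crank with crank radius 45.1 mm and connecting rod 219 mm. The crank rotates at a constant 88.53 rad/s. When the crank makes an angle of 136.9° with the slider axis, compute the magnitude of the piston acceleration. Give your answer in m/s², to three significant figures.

ω = 88.53 rad/s
x(θ) = r cosθ + √(L² − r² sin²θ); with ω constant, a = ω²·d²x/dθ².
d²x/dθ² = −r cosθ − r²(cos2θ)/√u − r⁴ sin²2θ/(4u^{3/2}),  u = L² − r² sin²θ = 0.0470114 m².
Substituting r = 0.0451 m, L = 0.219 m, θ = 136.9°: d²x/dθ² = +0.032208 m.
a = ω²·d²x/dθ² = (88.53)²·(+0.032208) = +252.43 m/s²;  |a| = 252.43 m/s².

252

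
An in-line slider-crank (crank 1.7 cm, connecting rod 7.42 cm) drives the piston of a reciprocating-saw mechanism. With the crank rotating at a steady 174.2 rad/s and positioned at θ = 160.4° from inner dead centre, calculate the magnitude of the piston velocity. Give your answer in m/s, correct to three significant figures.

ω = 174.2 rad/s
For an in-line slider-crank, x = r cosθ + √(L² − r² sin²θ), so v = −rω sinθ·[1 + r cosθ/√(L² − r² sin²θ)].
With r = 0.017 m, L = 0.0742 m, θ = 160.4°: √(L² − r² sin²θ) = 0.073981 m.
v = −0.017·174.2·0.33545·[1 + 0.017·-0.94206/0.073981] = -0.77836 m/s.
|v| = 0.77836 m/s.

0.778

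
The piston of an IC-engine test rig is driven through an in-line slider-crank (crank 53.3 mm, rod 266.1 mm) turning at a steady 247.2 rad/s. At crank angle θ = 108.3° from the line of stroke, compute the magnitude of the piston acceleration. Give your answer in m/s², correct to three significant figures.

1550

ω = 247.2 rad/s
x(θ) = r cosθ + √(L² − r² sin²θ); with ω constant, a = ω²·d²x/dθ².
d²x/dθ² = −r cosθ − r²(cos2θ)/√u − r⁴ sin²2θ/(4u^{3/2}),  u = L² − r² sin²θ = 0.0682484 m².
Substituting r = 0.0533 m, L = 0.2661 m, θ = 108.3°: d²x/dθ² = +0.025426 m.
a = ω²·d²x/dθ² = (247.2)²·(+0.025426) = +1553.7 m/s²;  |a| = 1553.7 m/s².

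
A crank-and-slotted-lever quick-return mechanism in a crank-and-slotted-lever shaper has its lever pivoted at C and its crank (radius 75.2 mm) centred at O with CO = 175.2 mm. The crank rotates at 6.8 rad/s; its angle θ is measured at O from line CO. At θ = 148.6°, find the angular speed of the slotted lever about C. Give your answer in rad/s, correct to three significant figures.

ω = 6.8 rad/s
Crank pin A relative to C: A = (d + r cosθ, r sinθ); lever angle φ = atan2(r sinθ, d + r cosθ).
Differentiating tanφ: φ̇ = rω(d cosθ + r)/(d² + r² + 2dr cosθ).
d² + r² + 2dr cosθ = |CA|² = 0.0138589 m²;  d cosθ + r = -0.074342 m.
|ω_lever| = |0.0752·6.8·-0.074342| / 0.0138589 = 2.743 rad/s.

2.74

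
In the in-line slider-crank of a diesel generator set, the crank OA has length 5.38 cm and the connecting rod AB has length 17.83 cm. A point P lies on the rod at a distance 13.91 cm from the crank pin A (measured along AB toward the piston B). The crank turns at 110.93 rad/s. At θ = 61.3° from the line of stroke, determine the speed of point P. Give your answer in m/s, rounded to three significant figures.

5.88

ω = 110.9 rad/s.  Crank-pin speed |V_A| = rω = 5.968 m/s, perpendicular to OA.
Rod angle: sinφ = −(r/L) sinθ ⇒ φ = -15.347°; ω_rod = −rω cosθ/√(L²−r²sin²θ) = -16.668 rad/s.
V_P = V_A + ω_rod × AP, with AP = 0.1391 m along the rod.
Components: V_Px = −rω sinθ − a·ω_rod·sinφ = -5.8485 m/s;  V_Py = rω cosθ + a·ω_rod·cosφ = +0.6301 m/s.
|V_P| = √(V_Px² + V_Py²) = 5.8823 m/s.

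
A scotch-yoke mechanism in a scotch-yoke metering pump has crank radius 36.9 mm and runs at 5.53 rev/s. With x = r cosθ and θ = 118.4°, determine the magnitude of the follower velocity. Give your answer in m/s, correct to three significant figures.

1.13

ω = 34.75 rad/s (from 5.53 rev/s).
x = r cosθ ⇒ ẋ = −rω sinθ.
|v| = rω|sinθ| = 0.0369·34.75·|sin 118.4°| = 1.1278 m/s.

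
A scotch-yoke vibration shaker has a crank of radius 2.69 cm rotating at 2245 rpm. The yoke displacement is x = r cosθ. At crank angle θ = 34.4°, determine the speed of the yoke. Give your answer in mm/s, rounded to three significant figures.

3570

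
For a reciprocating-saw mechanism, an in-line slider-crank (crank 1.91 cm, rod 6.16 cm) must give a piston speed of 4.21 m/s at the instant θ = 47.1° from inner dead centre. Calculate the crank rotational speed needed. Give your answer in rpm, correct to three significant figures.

2360

For an in-line slider-crank, |v_piston| = rω|sinθ|·[1 + r cosθ/√(L² − r² sin²θ)].
With r = 0.0191 m, L = 0.0616 m, θ = 47.1°: the bracketed kinematic factor |dx/dθ| = 0.017024 m.
ω = v/|dx/dθ| = 4.21/0.017024 = 247.3 rad/s.
N = 60ω/(2π) = 2361.5 rpm.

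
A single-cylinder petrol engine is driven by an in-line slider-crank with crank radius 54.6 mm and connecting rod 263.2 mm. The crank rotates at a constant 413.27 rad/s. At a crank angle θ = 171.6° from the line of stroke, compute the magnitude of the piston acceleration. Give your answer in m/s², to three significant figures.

ω = 413.3 rad/s
x(θ) = r cosθ + √(L² − r² sin²θ); with ω constant, a = ω²·d²x/dθ².
d²x/dθ² = −r cosθ − r²(cos2θ)/√u − r⁴ sin²2θ/(4u^{3/2}),  u = L² − r² sin²θ = 0.0692106 m².
Substituting r = 0.0546 m, L = 0.2632 m, θ = 171.6°: d²x/dθ² = +0.043156 m.
a = ω²·d²x/dθ² = (413.3)²·(+0.043156) = +7370.7 m/s²;  |a| = 7370.7 m/s².

7370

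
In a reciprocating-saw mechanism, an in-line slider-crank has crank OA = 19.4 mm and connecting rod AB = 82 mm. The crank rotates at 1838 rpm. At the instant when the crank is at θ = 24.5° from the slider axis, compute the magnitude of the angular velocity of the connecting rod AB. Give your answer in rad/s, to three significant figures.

ω = 192.5 rad/s (converted from 1838 rpm).
The rod makes angle φ with the slider axis where L sinφ = r sinθ; differentiating, L cosφ·φ̇ = r ω cosθ.
L cosφ = √(L² − r² sin²θ) = 0.081604 m.
|ω_rod| = r ω |cosθ| / √(L² − r² sin²θ) = 0.0194·192.5·0.90996/0.081604 = 41.638 rad/s.

41.6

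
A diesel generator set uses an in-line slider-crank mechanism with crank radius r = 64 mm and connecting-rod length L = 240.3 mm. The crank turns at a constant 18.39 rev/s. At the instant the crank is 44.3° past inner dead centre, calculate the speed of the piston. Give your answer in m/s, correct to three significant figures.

6.17

ω = 2π·18.4 = 115.5 rad/s
For an in-line slider-crank, x = r cosθ + √(L² − r² sin²θ), so v = −rω sinθ·[1 + r cosθ/√(L² − r² sin²θ)].
With r = 0.064 m, L = 0.2403 m, θ = 44.3°: √(L² − r² sin²θ) = 0.23611 m.
v = −0.064·115.5·0.69842·[1 + 0.064·0.71569/0.23611] = -6.1668 m/s.
|v| = 6.1668 m/s.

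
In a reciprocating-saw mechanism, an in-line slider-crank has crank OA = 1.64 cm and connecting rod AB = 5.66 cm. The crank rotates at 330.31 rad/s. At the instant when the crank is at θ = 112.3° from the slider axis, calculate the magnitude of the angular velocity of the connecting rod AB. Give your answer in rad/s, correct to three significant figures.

37.7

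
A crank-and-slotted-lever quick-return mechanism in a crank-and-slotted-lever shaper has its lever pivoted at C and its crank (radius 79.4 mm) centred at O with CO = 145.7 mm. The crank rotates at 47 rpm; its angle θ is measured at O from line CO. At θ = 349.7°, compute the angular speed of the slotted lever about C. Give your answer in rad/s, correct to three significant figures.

1.73

ω = 4.922 rad/s (from 47 rpm).
Crank pin A relative to C: A = (d + r cosθ, r sinθ); lever angle φ = atan2(r sinθ, d + r cosθ).
Differentiating tanφ: φ̇ = rω(d cosθ + r)/(d² + r² + 2dr cosθ).
d² + r² + 2dr cosθ = |CA|² = 0.0502972 m²;  d cosθ + r = +0.22275 m.
|ω_lever| = |0.0794·4.922·+0.22275| / 0.0502972 = 1.7307 rad/s.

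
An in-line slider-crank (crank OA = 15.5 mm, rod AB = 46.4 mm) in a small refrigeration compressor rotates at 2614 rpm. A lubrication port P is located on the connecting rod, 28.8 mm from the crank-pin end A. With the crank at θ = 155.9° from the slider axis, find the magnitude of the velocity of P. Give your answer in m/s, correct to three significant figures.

2.03

ω = 273.7 rad/s.  Crank-pin speed |V_A| = rω = 4.2429 m/s, perpendicular to OA.
Rod angle: sinφ = −(r/L) sinθ ⇒ φ = -7.840°; ω_rod = −rω cosθ/√(L²−r²sin²θ) = +84.259 rad/s.
V_P = V_A + ω_rod × AP, with AP = 0.0288 m along the rod.
Components: V_Px = −rω sinθ − a·ω_rod·sinφ = -1.4015 m/s;  V_Py = rω cosθ + a·ω_rod·cosφ = -1.4691 m/s.
|V_P| = √(V_Px² + V_Py²) = 2.0304 m/s.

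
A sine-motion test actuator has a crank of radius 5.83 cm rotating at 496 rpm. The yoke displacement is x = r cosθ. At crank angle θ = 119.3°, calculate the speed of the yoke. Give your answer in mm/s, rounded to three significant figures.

2640

ω = 51.94 rad/s (from 496 rpm).
x = r cosθ ⇒ ẋ = −rω sinθ.
|v| = rω|sinθ| = 0.0583·51.94·|sin 119.3°| = 2.6408 m/s = 2640.8 mm/s.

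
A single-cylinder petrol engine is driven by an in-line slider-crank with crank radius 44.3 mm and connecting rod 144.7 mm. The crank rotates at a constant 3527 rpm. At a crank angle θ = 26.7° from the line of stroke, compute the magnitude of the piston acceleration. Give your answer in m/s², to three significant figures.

ω = 2π·3527/60 = 369.3 rad/s
x(θ) = r cosθ + √(L² − r² sin²θ); with ω constant, a = ω²·d²x/dθ².
d²x/dθ² = −r cosθ − r²(cos2θ)/√u − r⁴ sin²2θ/(4u^{3/2}),  u = L² − r² sin²θ = 0.0205419 m².
Substituting r = 0.0443 m, L = 0.1447 m, θ = 26.7°: d²x/dθ² = -0.047951 m.
a = ω²·d²x/dθ² = (369.3)²·(-0.047951) = -6541.3 m/s²;  |a| = 6541.3 m/s².

6540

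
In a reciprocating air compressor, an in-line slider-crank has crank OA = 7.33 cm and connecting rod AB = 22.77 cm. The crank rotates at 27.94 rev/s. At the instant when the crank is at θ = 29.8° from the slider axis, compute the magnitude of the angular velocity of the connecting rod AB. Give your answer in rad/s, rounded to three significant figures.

49.7

ω = 175.6 rad/s (converted from 27.94 rev/s).
The rod makes angle φ with the slider axis where L sinφ = r sinθ; differentiating, L cosφ·φ̇ = r ω cosθ.
L cosφ = √(L² − r² sin²θ) = 0.22477 m.
|ω_rod| = r ω |cosθ| / √(L² − r² sin²θ) = 0.0733·175.6·0.86777/0.22477 = 49.68 rad/s.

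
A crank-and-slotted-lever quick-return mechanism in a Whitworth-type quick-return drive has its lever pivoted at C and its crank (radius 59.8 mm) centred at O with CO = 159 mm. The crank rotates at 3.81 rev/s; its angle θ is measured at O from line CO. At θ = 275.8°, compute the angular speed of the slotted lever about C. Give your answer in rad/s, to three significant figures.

ω = 23.94 rad/s (from 3.81 rev/s).
Crank pin A relative to C: A = (d + r cosθ, r sinθ); lever angle φ = atan2(r sinθ, d + r cosθ).
Differentiating tanφ: φ̇ = rω(d cosθ + r)/(d² + r² + 2dr cosθ).
d² + r² + 2dr cosθ = |CA|² = 0.0307788 m²;  d cosθ + r = +0.075868 m.
|ω_lever| = |0.0598·23.94·+0.075868| / 0.0307788 = 3.5287 rad/s.

3.53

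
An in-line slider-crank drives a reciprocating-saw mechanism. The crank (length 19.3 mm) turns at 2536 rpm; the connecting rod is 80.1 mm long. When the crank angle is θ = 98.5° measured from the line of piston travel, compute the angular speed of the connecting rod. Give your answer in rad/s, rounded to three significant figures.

9.74

ω = 265.6 rad/s (converted from 2536 rpm).
The rod makes angle φ with the slider axis where L sinφ = r sinθ; differentiating, L cosφ·φ̇ = r ω cosθ.
L cosφ = √(L² − r² sin²θ) = 0.077792 m.
|ω_rod| = r ω |cosθ| / √(L² − r² sin²θ) = 0.0193·265.6·0.14781/0.077792 = 9.7387 rad/s.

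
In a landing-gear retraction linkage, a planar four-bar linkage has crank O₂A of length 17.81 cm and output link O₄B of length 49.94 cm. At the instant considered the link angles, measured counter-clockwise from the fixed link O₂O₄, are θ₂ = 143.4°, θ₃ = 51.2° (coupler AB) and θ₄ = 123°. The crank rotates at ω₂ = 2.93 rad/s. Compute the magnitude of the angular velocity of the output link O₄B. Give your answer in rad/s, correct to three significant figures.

1.10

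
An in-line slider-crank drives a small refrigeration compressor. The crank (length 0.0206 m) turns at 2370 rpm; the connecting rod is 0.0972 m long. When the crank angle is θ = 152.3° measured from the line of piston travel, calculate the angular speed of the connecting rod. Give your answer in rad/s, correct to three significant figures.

46.8

ω = 248.2 rad/s (converted from 2370 rpm).
The rod makes angle φ with the slider axis where L sinφ = r sinθ; differentiating, L cosφ·φ̇ = r ω cosθ.
L cosφ = √(L² − r² sin²θ) = 0.096727 m.
|ω_rod| = r ω |cosθ| / √(L² − r² sin²θ) = 0.0206·248.2·0.88539/0.096727 = 46.799 rad/s.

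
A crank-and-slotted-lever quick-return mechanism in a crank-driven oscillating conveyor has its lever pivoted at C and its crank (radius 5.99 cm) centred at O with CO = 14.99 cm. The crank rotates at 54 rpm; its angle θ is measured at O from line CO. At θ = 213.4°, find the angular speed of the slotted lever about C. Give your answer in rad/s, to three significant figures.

ω = 5.655 rad/s (from 54 rpm).
Crank pin A relative to C: A = (d + r cosθ, r sinθ); lever angle φ = atan2(r sinθ, d + r cosθ).
Differentiating tanφ: φ̇ = rω(d cosθ + r)/(d² + r² + 2dr cosθ).
d² + r² + 2dr cosθ = |CA|² = 0.0110658 m²;  d cosθ + r = -0.065244 m.
|ω_lever| = |0.0599·5.655·-0.065244| / 0.0110658 = 1.9971 rad/s.

2.00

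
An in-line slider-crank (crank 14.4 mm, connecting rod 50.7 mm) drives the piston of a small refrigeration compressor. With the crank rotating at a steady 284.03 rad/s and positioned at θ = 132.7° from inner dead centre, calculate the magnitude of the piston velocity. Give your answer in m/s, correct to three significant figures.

ω = 284 rad/s
For an in-line slider-crank, x = r cosθ + √(L² − r² sin²θ), so v = −rω sinθ·[1 + r cosθ/√(L² − r² sin²θ)].
With r = 0.0144 m, L = 0.0507 m, θ = 132.7°: √(L² − r² sin²θ) = 0.049583 m.
v = −0.0144·284·0.73491·[1 + 0.0144·-0.67816/0.049583] = -2.4138 m/s.
|v| = 2.4138 m/s.

2.41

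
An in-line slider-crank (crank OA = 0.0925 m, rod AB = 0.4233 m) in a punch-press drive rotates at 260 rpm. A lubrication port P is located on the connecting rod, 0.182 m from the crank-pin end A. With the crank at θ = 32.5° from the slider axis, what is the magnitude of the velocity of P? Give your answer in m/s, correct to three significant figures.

1.90

ω = 27.23 rad/s.  Crank-pin speed |V_A| = rω = 2.5185 m/s, perpendicular to OA.
Rod angle: sinφ = −(r/L) sinθ ⇒ φ = -6.743°; ω_rod = −rω cosθ/√(L²−r²sin²θ) = -5.0529 rad/s.
V_P = V_A + ω_rod × AP, with AP = 0.182 m along the rod.
Components: V_Px = −rω sinθ − a·ω_rod·sinφ = -1.4612 m/s;  V_Py = rω cosθ + a·ω_rod·cosφ = +1.2108 m/s.
|V_P| = √(V_Px² + V_Py²) = 1.8977 m/s.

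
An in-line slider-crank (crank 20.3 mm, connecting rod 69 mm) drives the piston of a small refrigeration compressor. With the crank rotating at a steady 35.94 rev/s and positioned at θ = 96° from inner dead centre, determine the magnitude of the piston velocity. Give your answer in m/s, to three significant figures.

ω = 2π·35.9 = 225.8 rad/s
For an in-line slider-crank, x = r cosθ + √(L² − r² sin²θ), so v = −rω sinθ·[1 + r cosθ/√(L² − r² sin²θ)].
With r = 0.0203 m, L = 0.069 m, θ = 96°: √(L² − r² sin²θ) = 0.06598 m.
v = −0.0203·225.8·0.99452·[1 + 0.0203·-0.10453/0.06598] = -4.4124 m/s.
|v| = 4.4124 m/s.

4.41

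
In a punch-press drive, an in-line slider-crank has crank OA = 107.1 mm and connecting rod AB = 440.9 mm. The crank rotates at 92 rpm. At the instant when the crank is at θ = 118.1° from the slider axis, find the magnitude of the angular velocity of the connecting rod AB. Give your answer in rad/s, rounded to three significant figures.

ω = 9.634 rad/s (converted from 92 rpm).
The rod makes angle φ with the slider axis where L sinφ = r sinθ; differentiating, L cosφ·φ̇ = r ω cosθ.
L cosφ = √(L² − r² sin²θ) = 0.43066 m.
|ω_rod| = r ω |cosθ| / √(L² − r² sin²θ) = 0.1071·9.634·0.47101/0.43066 = 1.1285 rad/s.

1.13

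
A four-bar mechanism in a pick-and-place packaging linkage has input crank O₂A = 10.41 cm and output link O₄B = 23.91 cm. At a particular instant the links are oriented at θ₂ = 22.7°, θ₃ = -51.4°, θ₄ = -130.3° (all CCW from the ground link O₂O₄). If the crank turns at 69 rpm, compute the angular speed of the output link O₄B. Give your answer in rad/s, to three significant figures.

ω₂ = 7.226 rad/s (from 69 rpm).
Differentiating the loop-closure r₂e^{iθ₂}+r₃e^{iθ₃}=r₁+r₄e^{iθ₄} gives r₂ω₂e^{iθ₂}+r₃ω₃e^{iθ₃}=r₄ω₄e^{iθ₄}.
Eliminating the other unknown: ω₄ = r₂ω₂ sin(θ₂−θ₃) / [r₄ sin(θ₄−θ₃)].
Numerator sine = +0.96174; denominator sine = -0.98129.
Result = 0.1041·7.226·(+0.96174) / (0.2391·(-0.98129)) = -3.0832 rad/s; magnitude 3.0832 rad/s.

3.08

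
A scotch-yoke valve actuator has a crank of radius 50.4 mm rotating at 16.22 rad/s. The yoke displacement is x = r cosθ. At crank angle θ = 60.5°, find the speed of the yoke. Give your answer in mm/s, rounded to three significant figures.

712

ω = 16.22 rad/s
x = r cosθ ⇒ ẋ = −rω sinθ.
|v| = rω|sinθ| = 0.0504·16.22·|sin 60.5°| = 0.71151 m/s = 711.51 mm/s.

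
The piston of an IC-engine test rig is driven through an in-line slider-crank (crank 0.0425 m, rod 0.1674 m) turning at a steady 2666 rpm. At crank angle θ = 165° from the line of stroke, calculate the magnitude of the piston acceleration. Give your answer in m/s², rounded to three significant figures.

ω = 2π·2666/60 = 279.2 rad/s
x(θ) = r cosθ + √(L² − r² sin²θ); with ω constant, a = ω²·d²x/dθ².
d²x/dθ² = −r cosθ − r²(cos2θ)/√u − r⁴ sin²2θ/(4u^{3/2}),  u = L² − r² sin²θ = 0.0279018 m².
Substituting r = 0.0425 m, L = 0.1674 m, θ = 165°: d²x/dθ² = +0.031643 m.
a = ω²·d²x/dθ² = (279.2)²·(+0.031643) = +2466.4 m/s²;  |a| = 2466.4 m/s².

2470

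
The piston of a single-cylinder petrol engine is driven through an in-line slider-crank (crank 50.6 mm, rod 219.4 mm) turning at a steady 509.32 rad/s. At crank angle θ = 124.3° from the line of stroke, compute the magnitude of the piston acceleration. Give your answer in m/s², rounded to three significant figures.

8490

ω = 509.3 rad/s
x(θ) = r cosθ + √(L² − r² sin²θ); with ω constant, a = ω²·d²x/dθ².
d²x/dθ² = −r cosθ − r²(cos2θ)/√u − r⁴ sin²2θ/(4u^{3/2}),  u = L² − r² sin²θ = 0.0463891 m².
Substituting r = 0.0506 m, L = 0.2194 m, θ = 124.3°: d²x/dθ² = +0.03271 m.
a = ω²·d²x/dθ² = (509.3)²·(+0.03271) = +8485.1 m/s²;  |a| = 8485.1 m/s².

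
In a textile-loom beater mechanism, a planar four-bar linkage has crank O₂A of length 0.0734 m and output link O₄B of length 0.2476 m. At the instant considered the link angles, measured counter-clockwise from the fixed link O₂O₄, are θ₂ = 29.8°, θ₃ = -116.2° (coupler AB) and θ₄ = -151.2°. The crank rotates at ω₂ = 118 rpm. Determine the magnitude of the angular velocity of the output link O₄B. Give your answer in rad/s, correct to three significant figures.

ω₂ = 12.36 rad/s (from 118 rpm).
Differentiating the loop-closure r₂e^{iθ₂}+r₃e^{iθ₃}=r₁+r₄e^{iθ₄} gives r₂ω₂e^{iθ₂}+r₃ω₃e^{iθ₃}=r₄ω₄e^{iθ₄}.
Eliminating the other unknown: ω₄ = r₂ω₂ sin(θ₂−θ₃) / [r₄ sin(θ₄−θ₃)].
Numerator sine = +0.55919; denominator sine = -0.57358.
Result = 0.0734·12.36·(+0.55919) / (0.2476·(-0.57358)) = -3.5713 rad/s; magnitude 3.5713 rad/s.

3.57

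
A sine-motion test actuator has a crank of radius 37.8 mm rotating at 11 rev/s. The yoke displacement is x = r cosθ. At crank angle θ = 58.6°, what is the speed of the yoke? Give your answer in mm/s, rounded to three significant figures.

2230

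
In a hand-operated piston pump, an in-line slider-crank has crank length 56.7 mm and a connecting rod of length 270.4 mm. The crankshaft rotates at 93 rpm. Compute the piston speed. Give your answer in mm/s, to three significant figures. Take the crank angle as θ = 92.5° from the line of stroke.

ω = 2π·93/60 = 9.739 rad/s
For an in-line slider-crank, x = r cosθ + √(L² − r² sin²θ), so v = −rω sinθ·[1 + r cosθ/√(L² − r² sin²θ)].
With r = 0.0567 m, L = 0.2704 m, θ = 92.5°: √(L² − r² sin²θ) = 0.2644 m.
v = −0.0567·9.739·0.99905·[1 + 0.0567·-0.04362/0.2644] = -0.54651 m/s.
|v| = 0.54651 m/s = 546.51 mm/s.

547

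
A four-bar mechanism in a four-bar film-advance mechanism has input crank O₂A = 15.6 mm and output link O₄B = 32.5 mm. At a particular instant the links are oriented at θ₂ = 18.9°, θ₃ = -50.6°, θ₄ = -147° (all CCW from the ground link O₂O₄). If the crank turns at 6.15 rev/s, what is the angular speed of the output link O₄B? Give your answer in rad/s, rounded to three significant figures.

ω₂ = 38.64 rad/s (from 6.15 rev/s).
Differentiating the loop-closure r₂e^{iθ₂}+r₃e^{iθ₃}=r₁+r₄e^{iθ₄} gives r₂ω₂e^{iθ₂}+r₃ω₃e^{iθ₃}=r₄ω₄e^{iθ₄}.
Eliminating the other unknown: ω₄ = r₂ω₂ sin(θ₂−θ₃) / [r₄ sin(θ₄−θ₃)].
Numerator sine = +0.93667; denominator sine = -0.99377.
Result = 0.0156·38.64·(+0.93667) / (0.0325·(-0.99377)) = -17.482 rad/s; magnitude 17.482 rad/s.

17.5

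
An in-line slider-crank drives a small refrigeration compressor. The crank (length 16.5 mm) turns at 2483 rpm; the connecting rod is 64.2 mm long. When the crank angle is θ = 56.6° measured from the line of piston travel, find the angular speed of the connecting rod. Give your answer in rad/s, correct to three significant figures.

37.7

ω = 260 rad/s (converted from 2483 rpm).
The rod makes angle φ with the slider axis where L sinφ = r sinθ; differentiating, L cosφ·φ̇ = r ω cosθ.
L cosφ = √(L² − r² sin²θ) = 0.062705 m.
|ω_rod| = r ω |cosθ| / √(L² − r² sin²θ) = 0.0165·260·0.55048/0.062705 = 37.664 rad/s.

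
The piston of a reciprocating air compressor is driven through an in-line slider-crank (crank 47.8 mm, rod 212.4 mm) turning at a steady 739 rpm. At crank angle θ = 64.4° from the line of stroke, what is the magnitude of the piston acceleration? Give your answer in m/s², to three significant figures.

ω = 2π·739/60 = 77.39 rad/s
x(θ) = r cosθ + √(L² − r² sin²θ); with ω constant, a = ω²·d²x/dθ².
d²x/dθ² = −r cosθ − r²(cos2θ)/√u − r⁴ sin²2θ/(4u^{3/2}),  u = L² − r² sin²θ = 0.0432555 m².
Substituting r = 0.0478 m, L = 0.2124 m, θ = 64.4°: d²x/dθ² = -0.013858 m.
a = ω²·d²x/dθ² = (77.39)²·(-0.013858) = -82.994 m/s²;  |a| = 82.994 m/s².

83.0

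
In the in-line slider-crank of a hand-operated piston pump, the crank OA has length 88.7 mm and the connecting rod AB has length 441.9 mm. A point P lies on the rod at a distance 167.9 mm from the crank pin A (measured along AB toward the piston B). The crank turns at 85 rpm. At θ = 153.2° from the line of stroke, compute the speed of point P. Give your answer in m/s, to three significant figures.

0.549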